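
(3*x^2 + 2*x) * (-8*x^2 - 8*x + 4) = -24*x^4 - 40*x^3 - 4*x^2 + 8*x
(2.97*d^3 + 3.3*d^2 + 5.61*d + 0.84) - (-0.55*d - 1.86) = 2.97*d^3 + 3.3*d^2 + 6.16*d + 2.7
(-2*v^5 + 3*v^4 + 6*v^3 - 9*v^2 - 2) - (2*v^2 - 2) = -2*v^5 + 3*v^4 + 6*v^3 - 11*v^2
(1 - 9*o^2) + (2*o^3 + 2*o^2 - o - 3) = 2*o^3 - 7*o^2 - o - 2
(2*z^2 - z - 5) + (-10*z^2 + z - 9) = -8*z^2 - 14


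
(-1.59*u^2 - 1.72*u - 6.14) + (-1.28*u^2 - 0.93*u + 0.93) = -2.87*u^2 - 2.65*u - 5.21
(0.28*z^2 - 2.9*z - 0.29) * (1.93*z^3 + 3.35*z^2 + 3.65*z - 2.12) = 0.5404*z^5 - 4.659*z^4 - 9.2527*z^3 - 12.1501*z^2 + 5.0895*z + 0.6148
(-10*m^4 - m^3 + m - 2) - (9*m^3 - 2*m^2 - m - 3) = -10*m^4 - 10*m^3 + 2*m^2 + 2*m + 1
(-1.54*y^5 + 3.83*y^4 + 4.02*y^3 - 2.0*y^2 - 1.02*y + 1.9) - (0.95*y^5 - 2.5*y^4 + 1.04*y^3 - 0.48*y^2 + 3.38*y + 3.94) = -2.49*y^5 + 6.33*y^4 + 2.98*y^3 - 1.52*y^2 - 4.4*y - 2.04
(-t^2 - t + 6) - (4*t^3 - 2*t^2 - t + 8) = -4*t^3 + t^2 - 2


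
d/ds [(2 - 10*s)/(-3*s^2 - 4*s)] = 2*(-15*s^2 + 6*s + 4)/(s^2*(9*s^2 + 24*s + 16))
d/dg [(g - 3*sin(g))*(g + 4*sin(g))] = g*cos(g) + 2*g + sin(g) - 12*sin(2*g)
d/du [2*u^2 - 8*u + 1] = 4*u - 8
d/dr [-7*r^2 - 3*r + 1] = -14*r - 3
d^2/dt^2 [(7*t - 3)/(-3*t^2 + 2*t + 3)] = 2*(4*(3*t - 1)^2*(7*t - 3) + (63*t - 23)*(-3*t^2 + 2*t + 3))/(-3*t^2 + 2*t + 3)^3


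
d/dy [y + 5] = 1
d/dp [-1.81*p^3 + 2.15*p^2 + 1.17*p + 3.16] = -5.43*p^2 + 4.3*p + 1.17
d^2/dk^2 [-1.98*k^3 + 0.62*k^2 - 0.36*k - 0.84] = 1.24 - 11.88*k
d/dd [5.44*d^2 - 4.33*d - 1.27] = 10.88*d - 4.33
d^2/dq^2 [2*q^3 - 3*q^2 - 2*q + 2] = 12*q - 6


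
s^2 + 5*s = s*(s + 5)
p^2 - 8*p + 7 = (p - 7)*(p - 1)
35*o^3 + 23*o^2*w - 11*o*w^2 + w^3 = (-7*o + w)*(-5*o + w)*(o + w)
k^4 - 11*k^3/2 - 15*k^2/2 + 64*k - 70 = (k - 5)*(k - 2)^2*(k + 7/2)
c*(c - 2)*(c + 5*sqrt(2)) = c^3 - 2*c^2 + 5*sqrt(2)*c^2 - 10*sqrt(2)*c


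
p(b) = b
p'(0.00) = 1.00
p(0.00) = 0.00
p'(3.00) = 1.00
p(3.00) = 3.00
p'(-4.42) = 1.00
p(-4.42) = -4.42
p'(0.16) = 1.00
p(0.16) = 0.16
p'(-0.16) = 1.00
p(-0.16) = -0.16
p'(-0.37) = 1.00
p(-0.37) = -0.37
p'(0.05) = 1.00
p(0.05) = 0.05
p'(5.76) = 1.00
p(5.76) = 5.76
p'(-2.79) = 1.00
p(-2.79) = -2.79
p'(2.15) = 1.00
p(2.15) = 2.15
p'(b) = 1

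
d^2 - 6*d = d*(d - 6)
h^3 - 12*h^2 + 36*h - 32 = (h - 8)*(h - 2)^2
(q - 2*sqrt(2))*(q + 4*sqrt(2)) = q^2 + 2*sqrt(2)*q - 16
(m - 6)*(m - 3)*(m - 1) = m^3 - 10*m^2 + 27*m - 18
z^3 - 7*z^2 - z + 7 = (z - 7)*(z - 1)*(z + 1)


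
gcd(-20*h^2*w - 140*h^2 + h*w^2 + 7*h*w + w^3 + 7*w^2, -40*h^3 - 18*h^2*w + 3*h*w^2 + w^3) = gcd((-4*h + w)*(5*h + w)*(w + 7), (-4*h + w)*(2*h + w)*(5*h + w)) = -20*h^2 + h*w + w^2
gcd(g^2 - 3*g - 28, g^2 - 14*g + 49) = g - 7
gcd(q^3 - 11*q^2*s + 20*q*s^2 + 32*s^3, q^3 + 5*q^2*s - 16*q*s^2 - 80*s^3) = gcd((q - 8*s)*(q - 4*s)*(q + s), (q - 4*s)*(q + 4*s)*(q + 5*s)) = q - 4*s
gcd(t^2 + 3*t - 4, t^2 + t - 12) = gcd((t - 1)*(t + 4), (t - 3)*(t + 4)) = t + 4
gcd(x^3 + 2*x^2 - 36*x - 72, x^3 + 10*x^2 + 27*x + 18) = x + 6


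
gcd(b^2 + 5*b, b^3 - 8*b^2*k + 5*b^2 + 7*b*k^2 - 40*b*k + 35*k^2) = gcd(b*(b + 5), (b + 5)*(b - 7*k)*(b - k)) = b + 5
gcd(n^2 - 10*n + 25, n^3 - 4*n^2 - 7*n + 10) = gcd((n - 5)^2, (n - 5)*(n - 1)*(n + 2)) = n - 5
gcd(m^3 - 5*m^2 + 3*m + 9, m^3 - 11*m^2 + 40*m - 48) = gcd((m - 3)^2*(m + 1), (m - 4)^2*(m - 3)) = m - 3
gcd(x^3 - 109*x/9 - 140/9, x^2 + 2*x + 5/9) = x + 5/3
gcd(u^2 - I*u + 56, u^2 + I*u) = 1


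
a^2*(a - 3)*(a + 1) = a^4 - 2*a^3 - 3*a^2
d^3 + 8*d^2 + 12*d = d*(d + 2)*(d + 6)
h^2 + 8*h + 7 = (h + 1)*(h + 7)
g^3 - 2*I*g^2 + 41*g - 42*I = (g - 7*I)*(g - I)*(g + 6*I)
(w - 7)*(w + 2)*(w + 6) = w^3 + w^2 - 44*w - 84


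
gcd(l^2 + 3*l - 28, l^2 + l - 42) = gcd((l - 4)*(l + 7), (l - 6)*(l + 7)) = l + 7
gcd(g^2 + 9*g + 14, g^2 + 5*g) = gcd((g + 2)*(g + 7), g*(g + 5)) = 1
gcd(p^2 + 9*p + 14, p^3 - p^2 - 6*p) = p + 2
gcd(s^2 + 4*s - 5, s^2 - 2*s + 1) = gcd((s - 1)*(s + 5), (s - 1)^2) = s - 1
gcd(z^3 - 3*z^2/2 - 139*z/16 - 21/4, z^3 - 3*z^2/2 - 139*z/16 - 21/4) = z^3 - 3*z^2/2 - 139*z/16 - 21/4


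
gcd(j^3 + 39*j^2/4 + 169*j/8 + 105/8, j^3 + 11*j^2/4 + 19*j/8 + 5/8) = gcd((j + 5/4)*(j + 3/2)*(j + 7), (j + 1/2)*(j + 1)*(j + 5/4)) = j + 5/4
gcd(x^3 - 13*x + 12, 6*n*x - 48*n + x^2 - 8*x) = 1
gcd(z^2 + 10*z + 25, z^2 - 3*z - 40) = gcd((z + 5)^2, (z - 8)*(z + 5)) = z + 5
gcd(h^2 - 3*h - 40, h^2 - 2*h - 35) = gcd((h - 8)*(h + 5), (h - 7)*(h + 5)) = h + 5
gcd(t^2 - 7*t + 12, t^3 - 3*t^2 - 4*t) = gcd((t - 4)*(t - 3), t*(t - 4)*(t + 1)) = t - 4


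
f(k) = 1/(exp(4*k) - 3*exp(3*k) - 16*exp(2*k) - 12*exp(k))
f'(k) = (-4*exp(4*k) + 9*exp(3*k) + 32*exp(2*k) + 12*exp(k))/(exp(4*k) - 3*exp(3*k) - 16*exp(2*k) - 12*exp(k))^2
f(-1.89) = -0.46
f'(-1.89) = 0.54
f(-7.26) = -118.41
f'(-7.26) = 118.52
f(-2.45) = -0.86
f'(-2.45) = 0.96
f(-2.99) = -1.55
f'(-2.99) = 1.65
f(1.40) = -0.00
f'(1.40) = 0.00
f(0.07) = -0.03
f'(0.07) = 0.05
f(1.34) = -0.00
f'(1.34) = 0.00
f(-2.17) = -0.63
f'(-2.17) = 0.72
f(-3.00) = -1.57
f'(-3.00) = 1.67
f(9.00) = 0.00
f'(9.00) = 0.00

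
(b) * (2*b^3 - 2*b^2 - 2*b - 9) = 2*b^4 - 2*b^3 - 2*b^2 - 9*b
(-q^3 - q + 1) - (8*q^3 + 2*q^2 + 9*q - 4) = -9*q^3 - 2*q^2 - 10*q + 5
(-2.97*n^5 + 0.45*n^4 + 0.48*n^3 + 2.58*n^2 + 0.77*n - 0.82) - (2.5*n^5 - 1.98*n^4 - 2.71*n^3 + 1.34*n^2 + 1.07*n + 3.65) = -5.47*n^5 + 2.43*n^4 + 3.19*n^3 + 1.24*n^2 - 0.3*n - 4.47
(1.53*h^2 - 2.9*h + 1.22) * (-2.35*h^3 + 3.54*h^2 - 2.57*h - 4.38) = -3.5955*h^5 + 12.2312*h^4 - 17.0651*h^3 + 5.0704*h^2 + 9.5666*h - 5.3436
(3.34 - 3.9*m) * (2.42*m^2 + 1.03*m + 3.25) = -9.438*m^3 + 4.0658*m^2 - 9.2348*m + 10.855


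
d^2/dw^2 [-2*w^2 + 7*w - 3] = -4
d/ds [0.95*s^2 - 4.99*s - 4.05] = 1.9*s - 4.99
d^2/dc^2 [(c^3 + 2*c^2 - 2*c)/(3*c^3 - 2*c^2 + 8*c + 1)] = 6*(8*c^6 - 42*c^5 - 42*c^4 + 32*c^3 + 24*c^2 - 3*c + 6)/(27*c^9 - 54*c^8 + 252*c^7 - 269*c^6 + 636*c^5 - 228*c^4 + 425*c^3 + 186*c^2 + 24*c + 1)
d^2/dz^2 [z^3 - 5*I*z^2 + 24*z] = 6*z - 10*I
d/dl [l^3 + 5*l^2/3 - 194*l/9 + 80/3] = 3*l^2 + 10*l/3 - 194/9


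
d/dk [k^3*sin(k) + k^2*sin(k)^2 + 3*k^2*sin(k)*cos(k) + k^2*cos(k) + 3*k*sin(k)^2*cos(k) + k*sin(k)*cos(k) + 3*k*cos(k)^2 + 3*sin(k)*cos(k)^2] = k^3*cos(k) + 2*k^2*sin(k) + k^2*sin(2*k) + 3*k^2*cos(2*k) - 3*k*sin(k)/4 + 9*k*sin(3*k)/4 + 2*k*cos(k) + k + sin(2*k)/2 + 3*cos(k)/2 + 3*cos(2*k)/2 + 3*cos(3*k)/2 + 3/2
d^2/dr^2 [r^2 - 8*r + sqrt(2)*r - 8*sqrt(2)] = 2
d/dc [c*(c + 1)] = 2*c + 1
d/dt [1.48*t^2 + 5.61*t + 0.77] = 2.96*t + 5.61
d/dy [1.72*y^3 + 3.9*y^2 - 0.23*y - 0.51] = 5.16*y^2 + 7.8*y - 0.23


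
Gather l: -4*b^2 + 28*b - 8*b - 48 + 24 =-4*b^2 + 20*b - 24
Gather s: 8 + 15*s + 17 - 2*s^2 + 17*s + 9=-2*s^2 + 32*s + 34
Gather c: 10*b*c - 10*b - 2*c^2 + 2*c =-10*b - 2*c^2 + c*(10*b + 2)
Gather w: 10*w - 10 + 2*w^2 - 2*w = 2*w^2 + 8*w - 10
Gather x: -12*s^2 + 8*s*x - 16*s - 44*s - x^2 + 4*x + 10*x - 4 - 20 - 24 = -12*s^2 - 60*s - x^2 + x*(8*s + 14) - 48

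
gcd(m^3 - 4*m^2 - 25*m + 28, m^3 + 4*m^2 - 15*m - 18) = 1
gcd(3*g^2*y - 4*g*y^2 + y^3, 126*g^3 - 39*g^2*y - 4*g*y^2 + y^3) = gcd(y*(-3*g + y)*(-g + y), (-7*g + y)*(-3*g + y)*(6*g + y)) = -3*g + y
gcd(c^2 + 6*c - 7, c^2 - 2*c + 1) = c - 1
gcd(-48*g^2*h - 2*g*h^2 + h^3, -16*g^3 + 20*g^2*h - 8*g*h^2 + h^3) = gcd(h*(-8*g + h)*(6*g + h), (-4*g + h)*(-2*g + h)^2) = 1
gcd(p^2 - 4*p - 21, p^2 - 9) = p + 3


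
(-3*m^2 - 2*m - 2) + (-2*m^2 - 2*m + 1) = -5*m^2 - 4*m - 1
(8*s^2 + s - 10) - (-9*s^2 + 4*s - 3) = 17*s^2 - 3*s - 7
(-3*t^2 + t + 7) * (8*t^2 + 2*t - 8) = -24*t^4 + 2*t^3 + 82*t^2 + 6*t - 56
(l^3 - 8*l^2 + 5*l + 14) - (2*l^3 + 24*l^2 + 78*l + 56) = -l^3 - 32*l^2 - 73*l - 42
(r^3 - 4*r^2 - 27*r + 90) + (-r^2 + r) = r^3 - 5*r^2 - 26*r + 90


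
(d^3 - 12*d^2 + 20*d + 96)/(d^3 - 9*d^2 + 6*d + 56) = (d^2 - 14*d + 48)/(d^2 - 11*d + 28)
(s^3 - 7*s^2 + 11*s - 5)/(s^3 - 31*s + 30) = (s - 1)/(s + 6)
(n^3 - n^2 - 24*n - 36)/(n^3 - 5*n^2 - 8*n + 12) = (n + 3)/(n - 1)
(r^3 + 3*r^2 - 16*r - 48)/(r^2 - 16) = r + 3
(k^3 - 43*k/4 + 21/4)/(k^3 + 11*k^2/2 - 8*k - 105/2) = (k - 1/2)/(k + 5)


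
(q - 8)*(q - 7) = q^2 - 15*q + 56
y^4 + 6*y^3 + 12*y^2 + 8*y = y*(y + 2)^3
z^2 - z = z*(z - 1)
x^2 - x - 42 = (x - 7)*(x + 6)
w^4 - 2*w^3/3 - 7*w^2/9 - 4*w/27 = w*(w - 4/3)*(w + 1/3)^2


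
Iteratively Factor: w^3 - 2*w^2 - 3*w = (w + 1)*(w^2 - 3*w) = w*(w + 1)*(w - 3)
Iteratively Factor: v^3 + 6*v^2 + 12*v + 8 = (v + 2)*(v^2 + 4*v + 4) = (v + 2)^2*(v + 2)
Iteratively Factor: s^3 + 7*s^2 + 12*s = (s)*(s^2 + 7*s + 12) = s*(s + 4)*(s + 3)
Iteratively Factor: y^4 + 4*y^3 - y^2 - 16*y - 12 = (y - 2)*(y^3 + 6*y^2 + 11*y + 6) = (y - 2)*(y + 1)*(y^2 + 5*y + 6) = (y - 2)*(y + 1)*(y + 2)*(y + 3)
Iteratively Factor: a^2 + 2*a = (a + 2)*(a)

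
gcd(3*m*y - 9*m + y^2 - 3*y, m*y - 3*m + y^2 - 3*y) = y - 3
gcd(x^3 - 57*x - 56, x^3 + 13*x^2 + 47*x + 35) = x^2 + 8*x + 7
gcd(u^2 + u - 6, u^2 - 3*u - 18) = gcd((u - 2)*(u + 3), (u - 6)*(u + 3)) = u + 3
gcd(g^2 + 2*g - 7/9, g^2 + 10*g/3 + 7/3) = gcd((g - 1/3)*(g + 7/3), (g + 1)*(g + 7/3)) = g + 7/3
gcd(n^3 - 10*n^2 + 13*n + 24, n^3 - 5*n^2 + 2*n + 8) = n + 1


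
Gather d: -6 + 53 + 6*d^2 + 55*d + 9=6*d^2 + 55*d + 56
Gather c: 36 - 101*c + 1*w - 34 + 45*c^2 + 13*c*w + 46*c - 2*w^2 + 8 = 45*c^2 + c*(13*w - 55) - 2*w^2 + w + 10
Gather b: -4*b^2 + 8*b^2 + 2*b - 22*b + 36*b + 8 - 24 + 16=4*b^2 + 16*b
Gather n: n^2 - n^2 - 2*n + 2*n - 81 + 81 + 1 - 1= 0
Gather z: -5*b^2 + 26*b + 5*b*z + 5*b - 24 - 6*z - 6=-5*b^2 + 31*b + z*(5*b - 6) - 30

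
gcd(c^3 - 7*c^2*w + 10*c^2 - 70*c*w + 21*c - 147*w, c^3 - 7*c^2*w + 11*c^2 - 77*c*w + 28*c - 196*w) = -c^2 + 7*c*w - 7*c + 49*w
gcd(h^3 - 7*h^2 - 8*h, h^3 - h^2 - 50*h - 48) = h^2 - 7*h - 8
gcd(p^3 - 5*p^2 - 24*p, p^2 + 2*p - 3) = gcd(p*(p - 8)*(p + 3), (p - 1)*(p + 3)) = p + 3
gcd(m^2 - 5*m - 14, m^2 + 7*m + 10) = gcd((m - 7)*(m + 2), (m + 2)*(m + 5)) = m + 2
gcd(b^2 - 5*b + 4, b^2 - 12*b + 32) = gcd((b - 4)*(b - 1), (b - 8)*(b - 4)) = b - 4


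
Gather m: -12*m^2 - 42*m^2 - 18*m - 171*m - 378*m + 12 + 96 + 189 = -54*m^2 - 567*m + 297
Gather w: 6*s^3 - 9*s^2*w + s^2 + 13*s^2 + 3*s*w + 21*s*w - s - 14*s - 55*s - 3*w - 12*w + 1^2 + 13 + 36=6*s^3 + 14*s^2 - 70*s + w*(-9*s^2 + 24*s - 15) + 50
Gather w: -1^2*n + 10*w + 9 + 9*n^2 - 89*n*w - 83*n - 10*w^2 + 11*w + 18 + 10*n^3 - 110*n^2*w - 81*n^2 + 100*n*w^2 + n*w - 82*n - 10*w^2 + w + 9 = 10*n^3 - 72*n^2 - 166*n + w^2*(100*n - 20) + w*(-110*n^2 - 88*n + 22) + 36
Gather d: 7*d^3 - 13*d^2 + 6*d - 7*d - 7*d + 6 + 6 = 7*d^3 - 13*d^2 - 8*d + 12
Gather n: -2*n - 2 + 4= 2 - 2*n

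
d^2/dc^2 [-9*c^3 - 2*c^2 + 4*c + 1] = -54*c - 4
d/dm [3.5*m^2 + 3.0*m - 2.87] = 7.0*m + 3.0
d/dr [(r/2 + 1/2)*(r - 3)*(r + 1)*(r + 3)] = 2*r^3 + 3*r^2 - 8*r - 9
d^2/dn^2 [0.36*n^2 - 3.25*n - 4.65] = 0.720000000000000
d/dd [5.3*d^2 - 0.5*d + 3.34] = 10.6*d - 0.5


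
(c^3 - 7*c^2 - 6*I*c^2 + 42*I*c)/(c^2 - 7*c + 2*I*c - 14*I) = c*(c - 6*I)/(c + 2*I)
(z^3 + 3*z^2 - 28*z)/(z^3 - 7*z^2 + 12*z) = (z + 7)/(z - 3)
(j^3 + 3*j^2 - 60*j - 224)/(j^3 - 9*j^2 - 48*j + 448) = (j + 4)/(j - 8)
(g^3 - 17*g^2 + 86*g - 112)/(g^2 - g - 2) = (g^2 - 15*g + 56)/(g + 1)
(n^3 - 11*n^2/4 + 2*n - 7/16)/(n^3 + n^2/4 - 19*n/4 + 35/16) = (2*n - 1)/(2*n + 5)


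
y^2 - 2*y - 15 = (y - 5)*(y + 3)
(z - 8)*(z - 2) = z^2 - 10*z + 16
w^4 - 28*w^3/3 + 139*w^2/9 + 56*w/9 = w*(w - 7)*(w - 8/3)*(w + 1/3)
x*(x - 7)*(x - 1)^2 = x^4 - 9*x^3 + 15*x^2 - 7*x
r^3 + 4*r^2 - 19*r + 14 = (r - 2)*(r - 1)*(r + 7)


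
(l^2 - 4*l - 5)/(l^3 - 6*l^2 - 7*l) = (l - 5)/(l*(l - 7))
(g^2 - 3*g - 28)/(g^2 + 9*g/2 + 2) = 2*(g - 7)/(2*g + 1)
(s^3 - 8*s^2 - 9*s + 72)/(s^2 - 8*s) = s - 9/s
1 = 1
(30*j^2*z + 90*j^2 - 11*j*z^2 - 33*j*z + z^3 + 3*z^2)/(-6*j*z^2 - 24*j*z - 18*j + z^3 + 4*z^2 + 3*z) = (-5*j + z)/(z + 1)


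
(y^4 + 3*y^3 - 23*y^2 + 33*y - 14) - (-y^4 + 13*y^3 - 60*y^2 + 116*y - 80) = 2*y^4 - 10*y^3 + 37*y^2 - 83*y + 66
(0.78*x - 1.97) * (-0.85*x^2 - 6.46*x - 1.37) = -0.663*x^3 - 3.3643*x^2 + 11.6576*x + 2.6989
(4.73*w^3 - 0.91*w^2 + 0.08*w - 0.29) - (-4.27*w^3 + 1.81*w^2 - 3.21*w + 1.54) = 9.0*w^3 - 2.72*w^2 + 3.29*w - 1.83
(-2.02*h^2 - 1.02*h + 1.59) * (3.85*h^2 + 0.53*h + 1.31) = -7.777*h^4 - 4.9976*h^3 + 2.9347*h^2 - 0.4935*h + 2.0829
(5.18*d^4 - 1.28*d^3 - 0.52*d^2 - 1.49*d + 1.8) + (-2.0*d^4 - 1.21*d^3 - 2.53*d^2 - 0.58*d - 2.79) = 3.18*d^4 - 2.49*d^3 - 3.05*d^2 - 2.07*d - 0.99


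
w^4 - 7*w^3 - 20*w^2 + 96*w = w*(w - 8)*(w - 3)*(w + 4)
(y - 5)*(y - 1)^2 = y^3 - 7*y^2 + 11*y - 5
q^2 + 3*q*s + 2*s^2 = (q + s)*(q + 2*s)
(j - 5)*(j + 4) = j^2 - j - 20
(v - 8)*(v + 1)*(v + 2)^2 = v^4 - 3*v^3 - 32*v^2 - 60*v - 32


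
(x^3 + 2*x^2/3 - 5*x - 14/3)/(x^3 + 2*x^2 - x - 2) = (x - 7/3)/(x - 1)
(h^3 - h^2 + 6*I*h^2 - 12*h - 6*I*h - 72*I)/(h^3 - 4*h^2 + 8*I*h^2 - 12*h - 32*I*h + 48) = (h + 3)/(h + 2*I)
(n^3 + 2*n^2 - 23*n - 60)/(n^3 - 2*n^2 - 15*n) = (n + 4)/n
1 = 1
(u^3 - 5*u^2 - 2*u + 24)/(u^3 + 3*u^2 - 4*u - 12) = (u^2 - 7*u + 12)/(u^2 + u - 6)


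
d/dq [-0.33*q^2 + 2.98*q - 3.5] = 2.98 - 0.66*q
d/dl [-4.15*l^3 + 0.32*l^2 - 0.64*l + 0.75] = -12.45*l^2 + 0.64*l - 0.64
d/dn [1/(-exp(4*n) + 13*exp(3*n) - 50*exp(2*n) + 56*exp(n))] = (4*exp(3*n) - 39*exp(2*n) + 100*exp(n) - 56)*exp(-n)/(exp(3*n) - 13*exp(2*n) + 50*exp(n) - 56)^2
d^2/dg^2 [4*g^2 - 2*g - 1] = 8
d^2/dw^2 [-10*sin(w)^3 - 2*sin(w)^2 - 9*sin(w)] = 90*sin(w)^3 + 8*sin(w)^2 - 51*sin(w) - 4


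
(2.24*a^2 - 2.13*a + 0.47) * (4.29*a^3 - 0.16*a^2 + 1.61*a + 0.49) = 9.6096*a^5 - 9.4961*a^4 + 5.9635*a^3 - 2.4069*a^2 - 0.287*a + 0.2303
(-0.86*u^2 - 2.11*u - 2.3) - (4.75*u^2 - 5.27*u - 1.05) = -5.61*u^2 + 3.16*u - 1.25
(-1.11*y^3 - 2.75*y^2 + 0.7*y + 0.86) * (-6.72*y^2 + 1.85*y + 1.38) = 7.4592*y^5 + 16.4265*y^4 - 11.3233*y^3 - 8.2792*y^2 + 2.557*y + 1.1868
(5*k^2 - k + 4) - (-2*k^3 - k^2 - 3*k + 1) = 2*k^3 + 6*k^2 + 2*k + 3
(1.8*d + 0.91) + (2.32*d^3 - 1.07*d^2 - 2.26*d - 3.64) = 2.32*d^3 - 1.07*d^2 - 0.46*d - 2.73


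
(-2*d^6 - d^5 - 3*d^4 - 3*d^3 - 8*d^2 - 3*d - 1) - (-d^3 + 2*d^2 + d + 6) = -2*d^6 - d^5 - 3*d^4 - 2*d^3 - 10*d^2 - 4*d - 7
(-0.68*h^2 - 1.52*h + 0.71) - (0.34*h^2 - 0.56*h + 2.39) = -1.02*h^2 - 0.96*h - 1.68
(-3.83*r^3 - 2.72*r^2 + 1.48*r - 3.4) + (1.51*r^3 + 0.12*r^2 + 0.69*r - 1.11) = -2.32*r^3 - 2.6*r^2 + 2.17*r - 4.51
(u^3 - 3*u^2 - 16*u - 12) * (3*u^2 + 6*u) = 3*u^5 - 3*u^4 - 66*u^3 - 132*u^2 - 72*u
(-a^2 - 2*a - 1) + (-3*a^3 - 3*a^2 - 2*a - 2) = -3*a^3 - 4*a^2 - 4*a - 3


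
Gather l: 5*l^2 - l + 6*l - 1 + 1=5*l^2 + 5*l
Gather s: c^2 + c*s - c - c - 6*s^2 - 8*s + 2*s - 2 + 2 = c^2 - 2*c - 6*s^2 + s*(c - 6)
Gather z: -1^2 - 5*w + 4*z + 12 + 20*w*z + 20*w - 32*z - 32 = 15*w + z*(20*w - 28) - 21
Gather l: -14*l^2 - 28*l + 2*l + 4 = -14*l^2 - 26*l + 4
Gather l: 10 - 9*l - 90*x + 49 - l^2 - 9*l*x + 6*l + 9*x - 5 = -l^2 + l*(-9*x - 3) - 81*x + 54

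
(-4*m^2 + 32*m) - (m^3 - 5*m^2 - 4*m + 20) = -m^3 + m^2 + 36*m - 20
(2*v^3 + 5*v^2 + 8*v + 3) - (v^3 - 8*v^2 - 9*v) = v^3 + 13*v^2 + 17*v + 3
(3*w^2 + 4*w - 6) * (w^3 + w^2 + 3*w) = 3*w^5 + 7*w^4 + 7*w^3 + 6*w^2 - 18*w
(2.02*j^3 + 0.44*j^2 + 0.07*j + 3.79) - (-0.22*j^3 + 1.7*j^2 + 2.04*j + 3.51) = 2.24*j^3 - 1.26*j^2 - 1.97*j + 0.28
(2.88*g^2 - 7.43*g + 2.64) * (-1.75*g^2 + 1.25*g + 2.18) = -5.04*g^4 + 16.6025*g^3 - 7.6291*g^2 - 12.8974*g + 5.7552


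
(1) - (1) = 0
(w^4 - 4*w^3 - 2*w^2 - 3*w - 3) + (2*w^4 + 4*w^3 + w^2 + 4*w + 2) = 3*w^4 - w^2 + w - 1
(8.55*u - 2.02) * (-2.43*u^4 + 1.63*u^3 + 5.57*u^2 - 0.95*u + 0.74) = -20.7765*u^5 + 18.8451*u^4 + 44.3309*u^3 - 19.3739*u^2 + 8.246*u - 1.4948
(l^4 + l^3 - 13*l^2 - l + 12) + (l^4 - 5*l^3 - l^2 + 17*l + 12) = 2*l^4 - 4*l^3 - 14*l^2 + 16*l + 24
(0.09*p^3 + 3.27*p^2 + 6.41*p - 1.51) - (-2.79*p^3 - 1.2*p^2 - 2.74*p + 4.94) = 2.88*p^3 + 4.47*p^2 + 9.15*p - 6.45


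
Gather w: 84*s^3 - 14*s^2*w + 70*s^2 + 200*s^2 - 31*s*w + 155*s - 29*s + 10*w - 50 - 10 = 84*s^3 + 270*s^2 + 126*s + w*(-14*s^2 - 31*s + 10) - 60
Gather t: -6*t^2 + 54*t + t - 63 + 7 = -6*t^2 + 55*t - 56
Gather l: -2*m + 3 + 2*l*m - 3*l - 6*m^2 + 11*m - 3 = l*(2*m - 3) - 6*m^2 + 9*m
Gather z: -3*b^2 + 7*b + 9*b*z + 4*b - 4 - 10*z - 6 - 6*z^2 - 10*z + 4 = -3*b^2 + 11*b - 6*z^2 + z*(9*b - 20) - 6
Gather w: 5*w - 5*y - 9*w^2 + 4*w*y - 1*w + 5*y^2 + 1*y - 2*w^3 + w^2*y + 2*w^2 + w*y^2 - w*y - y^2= -2*w^3 + w^2*(y - 7) + w*(y^2 + 3*y + 4) + 4*y^2 - 4*y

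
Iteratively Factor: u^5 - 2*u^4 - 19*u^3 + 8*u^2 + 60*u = (u + 3)*(u^4 - 5*u^3 - 4*u^2 + 20*u) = (u - 2)*(u + 3)*(u^3 - 3*u^2 - 10*u) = (u - 2)*(u + 2)*(u + 3)*(u^2 - 5*u) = u*(u - 2)*(u + 2)*(u + 3)*(u - 5)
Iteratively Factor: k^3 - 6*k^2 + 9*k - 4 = (k - 4)*(k^2 - 2*k + 1) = (k - 4)*(k - 1)*(k - 1)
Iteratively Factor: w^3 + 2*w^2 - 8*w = (w)*(w^2 + 2*w - 8) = w*(w - 2)*(w + 4)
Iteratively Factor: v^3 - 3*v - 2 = (v - 2)*(v^2 + 2*v + 1) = (v - 2)*(v + 1)*(v + 1)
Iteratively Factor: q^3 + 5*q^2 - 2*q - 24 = (q + 4)*(q^2 + q - 6) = (q - 2)*(q + 4)*(q + 3)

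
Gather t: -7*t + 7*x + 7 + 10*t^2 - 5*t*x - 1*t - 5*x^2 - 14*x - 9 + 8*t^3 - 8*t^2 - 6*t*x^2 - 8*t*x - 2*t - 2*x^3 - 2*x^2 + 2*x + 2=8*t^3 + 2*t^2 + t*(-6*x^2 - 13*x - 10) - 2*x^3 - 7*x^2 - 5*x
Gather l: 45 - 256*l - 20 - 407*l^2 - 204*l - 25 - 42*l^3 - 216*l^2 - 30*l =-42*l^3 - 623*l^2 - 490*l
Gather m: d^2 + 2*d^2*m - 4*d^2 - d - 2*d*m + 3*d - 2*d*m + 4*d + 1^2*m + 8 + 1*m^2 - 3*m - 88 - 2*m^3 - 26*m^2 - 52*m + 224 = -3*d^2 + 6*d - 2*m^3 - 25*m^2 + m*(2*d^2 - 4*d - 54) + 144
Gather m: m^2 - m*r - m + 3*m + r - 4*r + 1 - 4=m^2 + m*(2 - r) - 3*r - 3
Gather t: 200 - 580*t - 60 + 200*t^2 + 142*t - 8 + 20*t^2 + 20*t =220*t^2 - 418*t + 132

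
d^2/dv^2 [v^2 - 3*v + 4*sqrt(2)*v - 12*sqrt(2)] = 2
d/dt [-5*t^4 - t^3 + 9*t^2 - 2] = t*(-20*t^2 - 3*t + 18)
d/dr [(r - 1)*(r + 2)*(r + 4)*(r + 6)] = 4*r^3 + 33*r^2 + 64*r + 4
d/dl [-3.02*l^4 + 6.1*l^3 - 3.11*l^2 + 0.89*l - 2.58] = -12.08*l^3 + 18.3*l^2 - 6.22*l + 0.89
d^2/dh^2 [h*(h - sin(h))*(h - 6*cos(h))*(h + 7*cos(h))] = -sqrt(2)*h^3*cos(h + pi/4) + 2*h^2*sin(2*h) - 6*sqrt(2)*h^2*sin(h + pi/4) + 84*h^2*cos(2*h) + 12*h^2 - 33*h*sin(h)/2 + 168*h*sin(2*h) - 189*h*sin(3*h)/2 + 6*h*cos(h) - 4*h*cos(2*h) - sin(2*h) + 21*cos(h) - 42*cos(2*h) + 63*cos(3*h) - 42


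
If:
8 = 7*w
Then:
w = 8/7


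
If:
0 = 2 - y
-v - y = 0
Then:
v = -2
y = 2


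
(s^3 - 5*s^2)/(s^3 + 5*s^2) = (s - 5)/(s + 5)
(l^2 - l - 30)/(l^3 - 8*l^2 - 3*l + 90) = (l + 5)/(l^2 - 2*l - 15)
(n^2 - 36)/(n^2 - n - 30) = (n + 6)/(n + 5)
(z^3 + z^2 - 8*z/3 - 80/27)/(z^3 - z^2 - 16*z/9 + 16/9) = (9*z^2 - 3*z - 20)/(3*(3*z^2 - 7*z + 4))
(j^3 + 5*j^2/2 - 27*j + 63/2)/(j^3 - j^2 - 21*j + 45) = (2*j^2 + 11*j - 21)/(2*(j^2 + 2*j - 15))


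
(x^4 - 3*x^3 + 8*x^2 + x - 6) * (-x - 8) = -x^5 - 5*x^4 + 16*x^3 - 65*x^2 - 2*x + 48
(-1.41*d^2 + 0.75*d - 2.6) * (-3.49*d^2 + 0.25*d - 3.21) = 4.9209*d^4 - 2.97*d^3 + 13.7876*d^2 - 3.0575*d + 8.346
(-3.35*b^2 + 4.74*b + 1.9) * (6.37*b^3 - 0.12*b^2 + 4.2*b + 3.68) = -21.3395*b^5 + 30.5958*b^4 - 2.5358*b^3 + 7.352*b^2 + 25.4232*b + 6.992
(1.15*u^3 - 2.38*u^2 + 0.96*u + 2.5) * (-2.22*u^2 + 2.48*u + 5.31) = -2.553*u^5 + 8.1356*u^4 - 1.9271*u^3 - 15.807*u^2 + 11.2976*u + 13.275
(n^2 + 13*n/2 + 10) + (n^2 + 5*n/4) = 2*n^2 + 31*n/4 + 10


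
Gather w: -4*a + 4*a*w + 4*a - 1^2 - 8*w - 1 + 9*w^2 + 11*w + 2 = 9*w^2 + w*(4*a + 3)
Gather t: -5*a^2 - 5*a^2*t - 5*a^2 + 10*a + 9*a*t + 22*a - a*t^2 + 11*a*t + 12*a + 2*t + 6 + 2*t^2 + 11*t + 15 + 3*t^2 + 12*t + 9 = -10*a^2 + 44*a + t^2*(5 - a) + t*(-5*a^2 + 20*a + 25) + 30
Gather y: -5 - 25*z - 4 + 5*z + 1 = -20*z - 8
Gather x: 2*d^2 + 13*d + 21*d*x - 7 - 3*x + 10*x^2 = 2*d^2 + 13*d + 10*x^2 + x*(21*d - 3) - 7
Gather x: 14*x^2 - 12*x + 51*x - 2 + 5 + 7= 14*x^2 + 39*x + 10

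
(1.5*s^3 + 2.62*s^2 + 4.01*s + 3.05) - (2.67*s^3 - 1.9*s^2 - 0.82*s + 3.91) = -1.17*s^3 + 4.52*s^2 + 4.83*s - 0.86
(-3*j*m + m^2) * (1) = -3*j*m + m^2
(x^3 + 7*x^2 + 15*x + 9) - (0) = x^3 + 7*x^2 + 15*x + 9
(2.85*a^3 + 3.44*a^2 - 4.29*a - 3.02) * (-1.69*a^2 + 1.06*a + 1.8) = -4.8165*a^5 - 2.7926*a^4 + 16.0265*a^3 + 6.7484*a^2 - 10.9232*a - 5.436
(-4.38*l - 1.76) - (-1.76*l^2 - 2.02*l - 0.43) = 1.76*l^2 - 2.36*l - 1.33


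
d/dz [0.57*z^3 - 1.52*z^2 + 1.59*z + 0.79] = 1.71*z^2 - 3.04*z + 1.59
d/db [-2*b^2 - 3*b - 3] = -4*b - 3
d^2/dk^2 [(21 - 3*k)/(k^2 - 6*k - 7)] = -6/(k^3 + 3*k^2 + 3*k + 1)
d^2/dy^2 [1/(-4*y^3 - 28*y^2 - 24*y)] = (y*(3*y + 7)*(y^2 + 7*y + 6) - (3*y^2 + 14*y + 6)^2)/(2*y^3*(y^2 + 7*y + 6)^3)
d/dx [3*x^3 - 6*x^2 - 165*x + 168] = 9*x^2 - 12*x - 165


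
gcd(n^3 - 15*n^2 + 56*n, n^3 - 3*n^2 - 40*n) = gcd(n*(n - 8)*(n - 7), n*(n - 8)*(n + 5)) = n^2 - 8*n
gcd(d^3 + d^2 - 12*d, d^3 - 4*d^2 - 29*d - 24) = 1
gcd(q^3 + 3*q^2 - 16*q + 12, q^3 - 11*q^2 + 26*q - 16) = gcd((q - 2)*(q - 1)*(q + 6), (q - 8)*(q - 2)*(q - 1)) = q^2 - 3*q + 2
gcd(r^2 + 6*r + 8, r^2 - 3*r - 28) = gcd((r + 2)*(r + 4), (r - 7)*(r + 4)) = r + 4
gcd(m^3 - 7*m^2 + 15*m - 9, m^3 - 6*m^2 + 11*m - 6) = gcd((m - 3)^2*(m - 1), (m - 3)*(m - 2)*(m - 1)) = m^2 - 4*m + 3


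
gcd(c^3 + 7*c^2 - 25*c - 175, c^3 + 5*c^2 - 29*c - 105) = c^2 + 2*c - 35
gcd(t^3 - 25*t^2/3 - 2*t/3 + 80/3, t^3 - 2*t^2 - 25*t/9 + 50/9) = t^2 - t/3 - 10/3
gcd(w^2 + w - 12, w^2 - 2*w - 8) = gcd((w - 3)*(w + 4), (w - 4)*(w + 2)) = 1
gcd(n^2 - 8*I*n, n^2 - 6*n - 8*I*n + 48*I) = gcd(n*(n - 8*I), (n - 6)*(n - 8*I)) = n - 8*I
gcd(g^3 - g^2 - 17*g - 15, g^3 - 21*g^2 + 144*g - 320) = g - 5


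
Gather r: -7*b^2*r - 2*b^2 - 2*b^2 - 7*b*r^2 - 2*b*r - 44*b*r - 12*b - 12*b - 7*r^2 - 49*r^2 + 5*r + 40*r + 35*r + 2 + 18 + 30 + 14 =-4*b^2 - 24*b + r^2*(-7*b - 56) + r*(-7*b^2 - 46*b + 80) + 64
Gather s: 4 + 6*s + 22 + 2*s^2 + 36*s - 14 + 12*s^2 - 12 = 14*s^2 + 42*s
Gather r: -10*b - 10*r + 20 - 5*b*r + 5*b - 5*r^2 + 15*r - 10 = -5*b - 5*r^2 + r*(5 - 5*b) + 10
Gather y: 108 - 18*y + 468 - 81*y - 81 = 495 - 99*y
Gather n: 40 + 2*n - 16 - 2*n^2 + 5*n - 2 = -2*n^2 + 7*n + 22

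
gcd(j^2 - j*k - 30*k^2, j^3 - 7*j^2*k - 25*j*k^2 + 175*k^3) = j + 5*k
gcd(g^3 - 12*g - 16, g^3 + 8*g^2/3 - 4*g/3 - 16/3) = g^2 + 4*g + 4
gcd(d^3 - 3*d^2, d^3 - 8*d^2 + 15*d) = d^2 - 3*d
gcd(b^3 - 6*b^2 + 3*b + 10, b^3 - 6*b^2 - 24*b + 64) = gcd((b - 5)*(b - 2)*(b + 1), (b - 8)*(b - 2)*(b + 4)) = b - 2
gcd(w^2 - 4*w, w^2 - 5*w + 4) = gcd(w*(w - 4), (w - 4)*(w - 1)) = w - 4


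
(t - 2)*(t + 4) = t^2 + 2*t - 8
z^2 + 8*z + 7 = (z + 1)*(z + 7)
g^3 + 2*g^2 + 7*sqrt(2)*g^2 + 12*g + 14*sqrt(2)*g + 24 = (g + 2)*(g + sqrt(2))*(g + 6*sqrt(2))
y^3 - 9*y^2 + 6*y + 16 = (y - 8)*(y - 2)*(y + 1)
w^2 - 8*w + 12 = (w - 6)*(w - 2)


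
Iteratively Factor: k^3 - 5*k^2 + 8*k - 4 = (k - 2)*(k^2 - 3*k + 2) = (k - 2)*(k - 1)*(k - 2)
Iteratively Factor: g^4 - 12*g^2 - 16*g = (g)*(g^3 - 12*g - 16) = g*(g - 4)*(g^2 + 4*g + 4) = g*(g - 4)*(g + 2)*(g + 2)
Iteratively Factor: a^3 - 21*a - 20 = (a - 5)*(a^2 + 5*a + 4) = (a - 5)*(a + 4)*(a + 1)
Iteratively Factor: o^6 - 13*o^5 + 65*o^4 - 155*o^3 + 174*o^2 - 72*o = (o - 1)*(o^5 - 12*o^4 + 53*o^3 - 102*o^2 + 72*o) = (o - 2)*(o - 1)*(o^4 - 10*o^3 + 33*o^2 - 36*o) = (o - 3)*(o - 2)*(o - 1)*(o^3 - 7*o^2 + 12*o) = o*(o - 3)*(o - 2)*(o - 1)*(o^2 - 7*o + 12) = o*(o - 4)*(o - 3)*(o - 2)*(o - 1)*(o - 3)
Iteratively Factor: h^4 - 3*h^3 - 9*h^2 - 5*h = (h)*(h^3 - 3*h^2 - 9*h - 5) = h*(h - 5)*(h^2 + 2*h + 1) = h*(h - 5)*(h + 1)*(h + 1)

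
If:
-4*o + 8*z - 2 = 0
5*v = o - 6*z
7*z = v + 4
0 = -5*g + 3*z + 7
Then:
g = 17/10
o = 1/2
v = -1/2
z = 1/2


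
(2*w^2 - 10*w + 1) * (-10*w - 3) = -20*w^3 + 94*w^2 + 20*w - 3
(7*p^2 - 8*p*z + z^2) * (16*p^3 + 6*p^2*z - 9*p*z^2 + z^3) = 112*p^5 - 86*p^4*z - 95*p^3*z^2 + 85*p^2*z^3 - 17*p*z^4 + z^5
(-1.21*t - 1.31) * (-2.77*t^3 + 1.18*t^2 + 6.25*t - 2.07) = 3.3517*t^4 + 2.2009*t^3 - 9.1083*t^2 - 5.6828*t + 2.7117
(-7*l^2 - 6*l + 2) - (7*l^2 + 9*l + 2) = -14*l^2 - 15*l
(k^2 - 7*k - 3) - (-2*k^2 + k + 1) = 3*k^2 - 8*k - 4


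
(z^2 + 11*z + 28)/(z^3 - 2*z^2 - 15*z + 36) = (z + 7)/(z^2 - 6*z + 9)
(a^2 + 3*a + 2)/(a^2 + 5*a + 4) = (a + 2)/(a + 4)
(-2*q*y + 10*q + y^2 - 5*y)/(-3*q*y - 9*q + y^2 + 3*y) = (2*q*y - 10*q - y^2 + 5*y)/(3*q*y + 9*q - y^2 - 3*y)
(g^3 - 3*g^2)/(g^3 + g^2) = (g - 3)/(g + 1)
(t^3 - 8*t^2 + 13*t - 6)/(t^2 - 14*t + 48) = (t^2 - 2*t + 1)/(t - 8)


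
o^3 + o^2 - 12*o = o*(o - 3)*(o + 4)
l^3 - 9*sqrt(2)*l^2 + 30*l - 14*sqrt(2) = (l - 7*sqrt(2))*(l - sqrt(2))^2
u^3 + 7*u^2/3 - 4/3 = (u - 2/3)*(u + 1)*(u + 2)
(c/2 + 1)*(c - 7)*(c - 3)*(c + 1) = c^4/2 - 7*c^3/2 - 7*c^2/2 + 43*c/2 + 21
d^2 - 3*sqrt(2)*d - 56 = (d - 7*sqrt(2))*(d + 4*sqrt(2))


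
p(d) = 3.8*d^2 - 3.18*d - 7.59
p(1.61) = -2.86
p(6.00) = 110.13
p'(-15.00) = -117.18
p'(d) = 7.6*d - 3.18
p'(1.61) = 9.06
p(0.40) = -8.25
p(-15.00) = 895.11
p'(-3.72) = -31.45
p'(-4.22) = -35.25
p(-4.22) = 73.50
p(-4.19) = 72.45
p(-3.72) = 56.83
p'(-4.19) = -35.02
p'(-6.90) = -55.62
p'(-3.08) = -26.59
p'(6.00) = 42.42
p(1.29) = -5.37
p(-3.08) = 38.25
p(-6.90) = 195.27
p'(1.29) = 6.62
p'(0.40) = -0.14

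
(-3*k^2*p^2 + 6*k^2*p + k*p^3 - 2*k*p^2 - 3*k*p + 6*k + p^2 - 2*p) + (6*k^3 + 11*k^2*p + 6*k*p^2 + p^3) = 6*k^3 - 3*k^2*p^2 + 17*k^2*p + k*p^3 + 4*k*p^2 - 3*k*p + 6*k + p^3 + p^2 - 2*p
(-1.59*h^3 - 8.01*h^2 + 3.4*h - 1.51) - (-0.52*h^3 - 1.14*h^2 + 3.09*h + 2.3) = -1.07*h^3 - 6.87*h^2 + 0.31*h - 3.81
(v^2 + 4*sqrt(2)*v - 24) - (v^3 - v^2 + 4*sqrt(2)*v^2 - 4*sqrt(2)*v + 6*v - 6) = -v^3 - 4*sqrt(2)*v^2 + 2*v^2 - 6*v + 8*sqrt(2)*v - 18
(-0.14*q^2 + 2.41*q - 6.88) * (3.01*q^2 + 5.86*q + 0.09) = -0.4214*q^4 + 6.4337*q^3 - 6.59879999999999*q^2 - 40.0999*q - 0.6192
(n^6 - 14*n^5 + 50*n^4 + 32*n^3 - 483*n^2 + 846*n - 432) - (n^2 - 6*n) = n^6 - 14*n^5 + 50*n^4 + 32*n^3 - 484*n^2 + 852*n - 432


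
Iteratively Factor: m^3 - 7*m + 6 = (m - 2)*(m^2 + 2*m - 3) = (m - 2)*(m - 1)*(m + 3)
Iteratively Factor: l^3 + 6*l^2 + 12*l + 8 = (l + 2)*(l^2 + 4*l + 4) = (l + 2)^2*(l + 2)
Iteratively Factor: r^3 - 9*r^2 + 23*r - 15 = (r - 5)*(r^2 - 4*r + 3) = (r - 5)*(r - 3)*(r - 1)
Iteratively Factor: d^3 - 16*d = (d)*(d^2 - 16) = d*(d + 4)*(d - 4)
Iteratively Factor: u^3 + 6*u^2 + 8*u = (u)*(u^2 + 6*u + 8) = u*(u + 2)*(u + 4)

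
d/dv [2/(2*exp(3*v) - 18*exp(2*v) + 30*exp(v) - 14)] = 3*(-exp(2*v) + 6*exp(v) - 5)*exp(v)/(exp(3*v) - 9*exp(2*v) + 15*exp(v) - 7)^2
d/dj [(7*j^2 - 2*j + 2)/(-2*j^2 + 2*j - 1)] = 2*(5*j^2 - 3*j - 1)/(4*j^4 - 8*j^3 + 8*j^2 - 4*j + 1)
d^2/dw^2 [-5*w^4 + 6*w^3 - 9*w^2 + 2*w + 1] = -60*w^2 + 36*w - 18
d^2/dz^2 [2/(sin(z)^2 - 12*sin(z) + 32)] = 4*(-2*sin(z)^4 + 18*sin(z)^3 - 5*sin(z)^2 - 228*sin(z) + 112)/(sin(z)^2 - 12*sin(z) + 32)^3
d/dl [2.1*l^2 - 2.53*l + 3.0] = 4.2*l - 2.53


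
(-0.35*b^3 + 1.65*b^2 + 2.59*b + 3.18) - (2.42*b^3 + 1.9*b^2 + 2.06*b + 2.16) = -2.77*b^3 - 0.25*b^2 + 0.53*b + 1.02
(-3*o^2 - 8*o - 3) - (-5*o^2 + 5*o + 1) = 2*o^2 - 13*o - 4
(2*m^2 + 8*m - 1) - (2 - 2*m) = 2*m^2 + 10*m - 3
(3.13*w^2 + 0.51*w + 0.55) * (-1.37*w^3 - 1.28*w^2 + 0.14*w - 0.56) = -4.2881*w^5 - 4.7051*w^4 - 0.9681*w^3 - 2.3854*w^2 - 0.2086*w - 0.308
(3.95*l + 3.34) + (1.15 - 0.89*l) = 3.06*l + 4.49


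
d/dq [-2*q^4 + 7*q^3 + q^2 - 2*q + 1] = -8*q^3 + 21*q^2 + 2*q - 2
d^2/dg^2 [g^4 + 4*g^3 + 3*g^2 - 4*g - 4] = 12*g^2 + 24*g + 6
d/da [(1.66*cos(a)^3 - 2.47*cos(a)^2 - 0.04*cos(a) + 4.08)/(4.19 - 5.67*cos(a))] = (18.8244*cos(a)^3 - 34.8711*cos(a)^2 + 20.6986*cos(a) - 22.966)*sin(a)/(32.1489*cos(a)^2 - 47.5146*cos(a) + 17.5561)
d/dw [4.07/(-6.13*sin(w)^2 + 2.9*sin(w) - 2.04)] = (49.8982*sin(w) - 11.803)*cos(w)/(6.13*sin(w)^2 - 2.9*sin(w) + 2.04)^2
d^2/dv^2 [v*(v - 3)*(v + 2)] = 6*v - 2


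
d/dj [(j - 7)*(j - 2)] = 2*j - 9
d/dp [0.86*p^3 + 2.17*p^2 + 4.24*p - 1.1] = 2.58*p^2 + 4.34*p + 4.24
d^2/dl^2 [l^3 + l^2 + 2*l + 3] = 6*l + 2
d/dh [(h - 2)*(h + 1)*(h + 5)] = 3*h^2 + 8*h - 7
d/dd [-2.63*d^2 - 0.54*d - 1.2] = -5.26*d - 0.54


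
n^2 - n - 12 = (n - 4)*(n + 3)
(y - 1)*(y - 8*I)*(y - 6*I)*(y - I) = y^4 - y^3 - 15*I*y^3 - 62*y^2 + 15*I*y^2 + 62*y + 48*I*y - 48*I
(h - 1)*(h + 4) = h^2 + 3*h - 4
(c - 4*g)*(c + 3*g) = c^2 - c*g - 12*g^2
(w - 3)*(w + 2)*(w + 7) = w^3 + 6*w^2 - 13*w - 42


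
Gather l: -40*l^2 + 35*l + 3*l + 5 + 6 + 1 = -40*l^2 + 38*l + 12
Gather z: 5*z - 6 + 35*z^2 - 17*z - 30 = 35*z^2 - 12*z - 36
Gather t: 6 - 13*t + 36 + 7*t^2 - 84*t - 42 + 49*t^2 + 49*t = 56*t^2 - 48*t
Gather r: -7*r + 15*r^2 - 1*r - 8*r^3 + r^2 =-8*r^3 + 16*r^2 - 8*r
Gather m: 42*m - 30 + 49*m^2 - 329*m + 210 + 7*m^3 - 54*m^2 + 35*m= 7*m^3 - 5*m^2 - 252*m + 180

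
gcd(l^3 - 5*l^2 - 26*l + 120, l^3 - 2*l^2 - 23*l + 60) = l^2 + l - 20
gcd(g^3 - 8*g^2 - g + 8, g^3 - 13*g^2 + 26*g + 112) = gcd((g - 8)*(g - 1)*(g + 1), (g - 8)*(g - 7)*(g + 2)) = g - 8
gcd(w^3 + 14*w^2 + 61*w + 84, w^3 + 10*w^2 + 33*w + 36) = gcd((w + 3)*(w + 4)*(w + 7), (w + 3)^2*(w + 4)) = w^2 + 7*w + 12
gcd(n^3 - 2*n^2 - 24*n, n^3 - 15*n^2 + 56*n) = n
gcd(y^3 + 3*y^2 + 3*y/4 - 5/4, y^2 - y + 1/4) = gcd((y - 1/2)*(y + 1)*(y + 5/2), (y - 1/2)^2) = y - 1/2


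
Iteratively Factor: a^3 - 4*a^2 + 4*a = (a - 2)*(a^2 - 2*a) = (a - 2)^2*(a)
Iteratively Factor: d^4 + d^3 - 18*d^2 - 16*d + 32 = (d - 1)*(d^3 + 2*d^2 - 16*d - 32) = (d - 1)*(d + 4)*(d^2 - 2*d - 8) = (d - 4)*(d - 1)*(d + 4)*(d + 2)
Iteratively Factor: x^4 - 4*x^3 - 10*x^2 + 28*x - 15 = (x + 3)*(x^3 - 7*x^2 + 11*x - 5) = (x - 1)*(x + 3)*(x^2 - 6*x + 5) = (x - 1)^2*(x + 3)*(x - 5)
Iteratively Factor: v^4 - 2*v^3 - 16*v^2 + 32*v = (v - 2)*(v^3 - 16*v) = (v - 2)*(v + 4)*(v^2 - 4*v) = v*(v - 2)*(v + 4)*(v - 4)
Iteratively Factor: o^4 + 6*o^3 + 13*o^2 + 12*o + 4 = (o + 1)*(o^3 + 5*o^2 + 8*o + 4) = (o + 1)^2*(o^2 + 4*o + 4) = (o + 1)^2*(o + 2)*(o + 2)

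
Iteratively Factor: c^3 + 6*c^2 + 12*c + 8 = (c + 2)*(c^2 + 4*c + 4) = (c + 2)^2*(c + 2)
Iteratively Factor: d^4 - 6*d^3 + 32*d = (d + 2)*(d^3 - 8*d^2 + 16*d) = (d - 4)*(d + 2)*(d^2 - 4*d) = (d - 4)^2*(d + 2)*(d)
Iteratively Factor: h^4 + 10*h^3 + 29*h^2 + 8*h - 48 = (h + 3)*(h^3 + 7*h^2 + 8*h - 16) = (h - 1)*(h + 3)*(h^2 + 8*h + 16) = (h - 1)*(h + 3)*(h + 4)*(h + 4)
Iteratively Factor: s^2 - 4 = (s - 2)*(s + 2)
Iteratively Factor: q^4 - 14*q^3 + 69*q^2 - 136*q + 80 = (q - 5)*(q^3 - 9*q^2 + 24*q - 16) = (q - 5)*(q - 4)*(q^2 - 5*q + 4) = (q - 5)*(q - 4)*(q - 1)*(q - 4)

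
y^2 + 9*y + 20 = (y + 4)*(y + 5)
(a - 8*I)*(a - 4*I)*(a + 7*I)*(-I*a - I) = -I*a^4 - 5*a^3 - I*a^3 - 5*a^2 - 52*I*a^2 - 224*a - 52*I*a - 224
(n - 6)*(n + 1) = n^2 - 5*n - 6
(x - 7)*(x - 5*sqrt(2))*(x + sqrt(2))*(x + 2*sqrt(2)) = x^4 - 7*x^3 - 2*sqrt(2)*x^3 - 26*x^2 + 14*sqrt(2)*x^2 - 20*sqrt(2)*x + 182*x + 140*sqrt(2)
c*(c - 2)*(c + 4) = c^3 + 2*c^2 - 8*c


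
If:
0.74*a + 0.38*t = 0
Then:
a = -0.513513513513513*t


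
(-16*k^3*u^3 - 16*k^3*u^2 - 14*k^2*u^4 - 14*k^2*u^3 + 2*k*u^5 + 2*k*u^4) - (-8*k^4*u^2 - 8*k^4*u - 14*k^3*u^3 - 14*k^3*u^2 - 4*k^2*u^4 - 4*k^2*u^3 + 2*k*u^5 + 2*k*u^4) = 8*k^4*u^2 + 8*k^4*u - 2*k^3*u^3 - 2*k^3*u^2 - 10*k^2*u^4 - 10*k^2*u^3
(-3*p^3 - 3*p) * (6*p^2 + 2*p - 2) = -18*p^5 - 6*p^4 - 12*p^3 - 6*p^2 + 6*p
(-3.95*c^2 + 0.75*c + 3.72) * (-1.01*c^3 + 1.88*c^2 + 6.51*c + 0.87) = 3.9895*c^5 - 8.1835*c^4 - 28.0617*c^3 + 8.4396*c^2 + 24.8697*c + 3.2364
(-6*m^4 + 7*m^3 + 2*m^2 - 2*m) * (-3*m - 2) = 18*m^5 - 9*m^4 - 20*m^3 + 2*m^2 + 4*m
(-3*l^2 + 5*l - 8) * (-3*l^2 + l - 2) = 9*l^4 - 18*l^3 + 35*l^2 - 18*l + 16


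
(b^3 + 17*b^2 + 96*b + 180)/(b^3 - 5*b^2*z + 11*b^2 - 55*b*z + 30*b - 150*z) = (-b - 6)/(-b + 5*z)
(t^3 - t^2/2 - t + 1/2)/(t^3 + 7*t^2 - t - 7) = (t - 1/2)/(t + 7)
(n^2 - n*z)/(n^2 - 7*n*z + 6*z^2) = n/(n - 6*z)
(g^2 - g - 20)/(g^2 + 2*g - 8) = (g - 5)/(g - 2)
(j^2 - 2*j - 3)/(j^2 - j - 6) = (j + 1)/(j + 2)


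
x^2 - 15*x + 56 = (x - 8)*(x - 7)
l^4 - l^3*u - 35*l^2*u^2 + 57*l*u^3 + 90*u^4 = (l - 5*u)*(l - 3*u)*(l + u)*(l + 6*u)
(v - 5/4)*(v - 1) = v^2 - 9*v/4 + 5/4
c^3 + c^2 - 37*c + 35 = (c - 5)*(c - 1)*(c + 7)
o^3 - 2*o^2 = o^2*(o - 2)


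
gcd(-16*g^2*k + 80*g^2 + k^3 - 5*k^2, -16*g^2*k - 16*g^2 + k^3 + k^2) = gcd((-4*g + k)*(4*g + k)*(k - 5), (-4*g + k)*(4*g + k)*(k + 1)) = 16*g^2 - k^2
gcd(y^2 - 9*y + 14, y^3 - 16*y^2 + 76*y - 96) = y - 2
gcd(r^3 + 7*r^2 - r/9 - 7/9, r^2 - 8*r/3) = 1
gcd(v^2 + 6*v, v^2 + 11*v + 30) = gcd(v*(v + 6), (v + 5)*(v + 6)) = v + 6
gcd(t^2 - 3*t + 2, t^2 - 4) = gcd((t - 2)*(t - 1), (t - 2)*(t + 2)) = t - 2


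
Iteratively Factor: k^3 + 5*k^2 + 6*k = (k)*(k^2 + 5*k + 6) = k*(k + 3)*(k + 2)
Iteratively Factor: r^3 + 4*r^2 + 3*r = (r + 1)*(r^2 + 3*r) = r*(r + 1)*(r + 3)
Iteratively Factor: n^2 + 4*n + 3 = (n + 3)*(n + 1)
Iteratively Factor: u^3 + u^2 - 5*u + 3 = (u - 1)*(u^2 + 2*u - 3) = (u - 1)^2*(u + 3)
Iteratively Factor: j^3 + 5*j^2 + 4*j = (j + 4)*(j^2 + j) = (j + 1)*(j + 4)*(j)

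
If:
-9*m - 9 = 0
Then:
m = -1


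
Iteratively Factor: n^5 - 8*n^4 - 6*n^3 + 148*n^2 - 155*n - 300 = (n + 4)*(n^4 - 12*n^3 + 42*n^2 - 20*n - 75) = (n - 5)*(n + 4)*(n^3 - 7*n^2 + 7*n + 15) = (n - 5)^2*(n + 4)*(n^2 - 2*n - 3) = (n - 5)^2*(n - 3)*(n + 4)*(n + 1)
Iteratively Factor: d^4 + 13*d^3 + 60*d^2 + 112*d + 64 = (d + 4)*(d^3 + 9*d^2 + 24*d + 16) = (d + 4)^2*(d^2 + 5*d + 4) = (d + 1)*(d + 4)^2*(d + 4)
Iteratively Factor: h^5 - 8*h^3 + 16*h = (h)*(h^4 - 8*h^2 + 16) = h*(h - 2)*(h^3 + 2*h^2 - 4*h - 8) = h*(h - 2)^2*(h^2 + 4*h + 4) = h*(h - 2)^2*(h + 2)*(h + 2)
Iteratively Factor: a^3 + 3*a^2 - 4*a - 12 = (a + 3)*(a^2 - 4) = (a + 2)*(a + 3)*(a - 2)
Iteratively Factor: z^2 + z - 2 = (z - 1)*(z + 2)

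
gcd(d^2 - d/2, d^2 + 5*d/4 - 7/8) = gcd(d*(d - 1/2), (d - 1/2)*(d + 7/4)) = d - 1/2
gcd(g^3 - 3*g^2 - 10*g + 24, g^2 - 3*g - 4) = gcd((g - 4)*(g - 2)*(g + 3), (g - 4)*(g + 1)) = g - 4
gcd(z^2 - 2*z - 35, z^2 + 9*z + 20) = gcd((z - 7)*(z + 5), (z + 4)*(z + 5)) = z + 5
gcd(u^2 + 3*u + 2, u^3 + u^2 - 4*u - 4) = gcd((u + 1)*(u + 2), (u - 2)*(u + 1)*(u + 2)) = u^2 + 3*u + 2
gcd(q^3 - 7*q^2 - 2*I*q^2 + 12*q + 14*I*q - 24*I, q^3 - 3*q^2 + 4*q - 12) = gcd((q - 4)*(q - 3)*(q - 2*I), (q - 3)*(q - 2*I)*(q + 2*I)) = q^2 + q*(-3 - 2*I) + 6*I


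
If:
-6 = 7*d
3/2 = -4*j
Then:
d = -6/7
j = -3/8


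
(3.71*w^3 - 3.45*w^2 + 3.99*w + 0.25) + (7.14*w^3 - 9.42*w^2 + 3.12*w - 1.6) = 10.85*w^3 - 12.87*w^2 + 7.11*w - 1.35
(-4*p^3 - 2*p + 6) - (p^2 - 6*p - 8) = -4*p^3 - p^2 + 4*p + 14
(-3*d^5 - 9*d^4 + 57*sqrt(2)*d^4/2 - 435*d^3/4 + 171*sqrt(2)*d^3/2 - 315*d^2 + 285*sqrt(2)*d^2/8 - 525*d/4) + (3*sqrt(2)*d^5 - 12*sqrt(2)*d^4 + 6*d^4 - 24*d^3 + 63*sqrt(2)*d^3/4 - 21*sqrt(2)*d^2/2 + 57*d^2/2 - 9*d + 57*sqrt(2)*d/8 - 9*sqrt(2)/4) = -3*d^5 + 3*sqrt(2)*d^5 - 3*d^4 + 33*sqrt(2)*d^4/2 - 531*d^3/4 + 405*sqrt(2)*d^3/4 - 573*d^2/2 + 201*sqrt(2)*d^2/8 - 561*d/4 + 57*sqrt(2)*d/8 - 9*sqrt(2)/4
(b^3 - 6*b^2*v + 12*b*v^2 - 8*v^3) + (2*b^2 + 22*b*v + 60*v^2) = b^3 - 6*b^2*v + 2*b^2 + 12*b*v^2 + 22*b*v - 8*v^3 + 60*v^2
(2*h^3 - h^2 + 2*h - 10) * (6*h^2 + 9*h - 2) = 12*h^5 + 12*h^4 - h^3 - 40*h^2 - 94*h + 20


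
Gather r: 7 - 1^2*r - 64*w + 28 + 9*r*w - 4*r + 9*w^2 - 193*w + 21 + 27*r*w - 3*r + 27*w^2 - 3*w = r*(36*w - 8) + 36*w^2 - 260*w + 56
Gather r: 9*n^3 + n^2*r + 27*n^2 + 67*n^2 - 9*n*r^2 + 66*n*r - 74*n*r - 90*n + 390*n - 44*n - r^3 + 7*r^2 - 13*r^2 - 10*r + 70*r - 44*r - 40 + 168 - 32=9*n^3 + 94*n^2 + 256*n - r^3 + r^2*(-9*n - 6) + r*(n^2 - 8*n + 16) + 96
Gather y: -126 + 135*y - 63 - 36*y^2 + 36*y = -36*y^2 + 171*y - 189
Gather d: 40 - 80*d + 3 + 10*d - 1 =42 - 70*d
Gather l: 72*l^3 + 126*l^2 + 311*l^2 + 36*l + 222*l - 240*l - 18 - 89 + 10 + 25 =72*l^3 + 437*l^2 + 18*l - 72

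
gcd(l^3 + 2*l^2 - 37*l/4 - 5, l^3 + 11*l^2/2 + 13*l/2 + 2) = l^2 + 9*l/2 + 2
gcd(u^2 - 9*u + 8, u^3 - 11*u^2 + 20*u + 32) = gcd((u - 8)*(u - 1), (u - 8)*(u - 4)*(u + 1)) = u - 8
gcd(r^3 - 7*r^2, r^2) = r^2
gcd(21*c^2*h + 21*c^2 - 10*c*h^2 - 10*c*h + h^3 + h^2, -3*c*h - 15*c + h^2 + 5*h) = 3*c - h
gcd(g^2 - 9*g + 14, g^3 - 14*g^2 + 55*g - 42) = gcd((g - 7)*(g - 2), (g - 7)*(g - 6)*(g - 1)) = g - 7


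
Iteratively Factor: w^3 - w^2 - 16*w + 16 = (w + 4)*(w^2 - 5*w + 4) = (w - 4)*(w + 4)*(w - 1)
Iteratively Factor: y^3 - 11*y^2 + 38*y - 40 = (y - 5)*(y^2 - 6*y + 8) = (y - 5)*(y - 2)*(y - 4)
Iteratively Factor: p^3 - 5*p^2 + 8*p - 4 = (p - 2)*(p^2 - 3*p + 2) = (p - 2)^2*(p - 1)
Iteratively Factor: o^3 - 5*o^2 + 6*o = (o - 2)*(o^2 - 3*o) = o*(o - 2)*(o - 3)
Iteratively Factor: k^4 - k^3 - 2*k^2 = (k - 2)*(k^3 + k^2) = k*(k - 2)*(k^2 + k) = k^2*(k - 2)*(k + 1)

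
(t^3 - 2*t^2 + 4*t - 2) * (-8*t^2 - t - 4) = -8*t^5 + 15*t^4 - 34*t^3 + 20*t^2 - 14*t + 8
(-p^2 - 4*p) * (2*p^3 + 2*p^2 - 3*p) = -2*p^5 - 10*p^4 - 5*p^3 + 12*p^2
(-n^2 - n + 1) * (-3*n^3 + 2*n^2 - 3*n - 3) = 3*n^5 + n^4 - 2*n^3 + 8*n^2 - 3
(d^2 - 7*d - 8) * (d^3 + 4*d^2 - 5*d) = d^5 - 3*d^4 - 41*d^3 + 3*d^2 + 40*d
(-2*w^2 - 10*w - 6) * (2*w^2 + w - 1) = -4*w^4 - 22*w^3 - 20*w^2 + 4*w + 6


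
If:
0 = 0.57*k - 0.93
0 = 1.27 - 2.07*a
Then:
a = 0.61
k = 1.63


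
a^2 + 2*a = a*(a + 2)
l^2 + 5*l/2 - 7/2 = (l - 1)*(l + 7/2)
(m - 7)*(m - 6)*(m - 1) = m^3 - 14*m^2 + 55*m - 42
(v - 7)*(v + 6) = v^2 - v - 42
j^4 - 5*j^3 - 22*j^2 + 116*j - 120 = (j - 6)*(j - 2)^2*(j + 5)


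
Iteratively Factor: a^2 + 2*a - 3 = (a - 1)*(a + 3)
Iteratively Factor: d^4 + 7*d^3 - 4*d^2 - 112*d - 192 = (d + 4)*(d^3 + 3*d^2 - 16*d - 48) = (d + 4)^2*(d^2 - d - 12) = (d - 4)*(d + 4)^2*(d + 3)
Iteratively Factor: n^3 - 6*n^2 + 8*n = (n - 2)*(n^2 - 4*n) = (n - 4)*(n - 2)*(n)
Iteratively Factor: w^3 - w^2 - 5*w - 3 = (w - 3)*(w^2 + 2*w + 1) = (w - 3)*(w + 1)*(w + 1)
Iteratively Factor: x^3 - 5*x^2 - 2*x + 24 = (x + 2)*(x^2 - 7*x + 12) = (x - 4)*(x + 2)*(x - 3)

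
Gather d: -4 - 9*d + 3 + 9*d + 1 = 0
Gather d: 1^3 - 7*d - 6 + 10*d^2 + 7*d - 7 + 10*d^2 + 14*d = 20*d^2 + 14*d - 12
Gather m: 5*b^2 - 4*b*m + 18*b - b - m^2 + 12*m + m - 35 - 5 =5*b^2 + 17*b - m^2 + m*(13 - 4*b) - 40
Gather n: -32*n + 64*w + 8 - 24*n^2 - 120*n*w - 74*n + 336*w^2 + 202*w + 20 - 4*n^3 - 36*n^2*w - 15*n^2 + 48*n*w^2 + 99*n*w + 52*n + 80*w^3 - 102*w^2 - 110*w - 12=-4*n^3 + n^2*(-36*w - 39) + n*(48*w^2 - 21*w - 54) + 80*w^3 + 234*w^2 + 156*w + 16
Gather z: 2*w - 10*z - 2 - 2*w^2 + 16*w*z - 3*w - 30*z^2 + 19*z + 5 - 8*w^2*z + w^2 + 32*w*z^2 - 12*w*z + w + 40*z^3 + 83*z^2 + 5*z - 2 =-w^2 + 40*z^3 + z^2*(32*w + 53) + z*(-8*w^2 + 4*w + 14) + 1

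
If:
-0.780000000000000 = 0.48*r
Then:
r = -1.62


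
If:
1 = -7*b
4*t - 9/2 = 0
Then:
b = -1/7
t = 9/8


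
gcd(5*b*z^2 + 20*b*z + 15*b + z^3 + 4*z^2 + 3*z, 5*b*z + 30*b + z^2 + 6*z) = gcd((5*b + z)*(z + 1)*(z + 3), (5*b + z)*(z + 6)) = 5*b + z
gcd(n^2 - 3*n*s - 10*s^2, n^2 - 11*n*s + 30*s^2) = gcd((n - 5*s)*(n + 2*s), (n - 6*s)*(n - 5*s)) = -n + 5*s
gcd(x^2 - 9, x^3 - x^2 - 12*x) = x + 3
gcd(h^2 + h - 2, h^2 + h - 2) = h^2 + h - 2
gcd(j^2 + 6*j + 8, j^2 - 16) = j + 4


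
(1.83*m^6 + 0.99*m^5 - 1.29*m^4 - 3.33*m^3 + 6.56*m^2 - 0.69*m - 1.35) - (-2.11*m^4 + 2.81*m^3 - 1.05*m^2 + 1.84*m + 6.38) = 1.83*m^6 + 0.99*m^5 + 0.82*m^4 - 6.14*m^3 + 7.61*m^2 - 2.53*m - 7.73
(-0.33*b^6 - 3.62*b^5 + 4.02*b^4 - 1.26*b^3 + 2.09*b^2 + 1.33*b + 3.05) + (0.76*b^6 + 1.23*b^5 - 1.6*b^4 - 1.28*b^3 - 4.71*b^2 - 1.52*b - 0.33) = 0.43*b^6 - 2.39*b^5 + 2.42*b^4 - 2.54*b^3 - 2.62*b^2 - 0.19*b + 2.72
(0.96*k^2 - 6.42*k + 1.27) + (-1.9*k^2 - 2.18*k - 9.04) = -0.94*k^2 - 8.6*k - 7.77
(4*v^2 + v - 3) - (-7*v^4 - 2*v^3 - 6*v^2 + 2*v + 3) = 7*v^4 + 2*v^3 + 10*v^2 - v - 6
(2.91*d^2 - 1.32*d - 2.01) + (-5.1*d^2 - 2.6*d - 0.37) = -2.19*d^2 - 3.92*d - 2.38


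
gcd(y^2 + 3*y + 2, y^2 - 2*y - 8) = y + 2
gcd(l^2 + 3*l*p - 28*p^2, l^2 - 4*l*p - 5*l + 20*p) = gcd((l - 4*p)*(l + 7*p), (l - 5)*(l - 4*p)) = -l + 4*p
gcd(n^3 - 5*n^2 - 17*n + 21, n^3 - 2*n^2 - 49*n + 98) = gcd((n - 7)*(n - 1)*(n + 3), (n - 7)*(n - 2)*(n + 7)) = n - 7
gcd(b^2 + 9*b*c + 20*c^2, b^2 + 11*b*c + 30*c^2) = b + 5*c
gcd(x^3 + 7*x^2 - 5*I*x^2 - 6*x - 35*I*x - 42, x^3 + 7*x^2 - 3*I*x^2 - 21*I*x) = x^2 + x*(7 - 3*I) - 21*I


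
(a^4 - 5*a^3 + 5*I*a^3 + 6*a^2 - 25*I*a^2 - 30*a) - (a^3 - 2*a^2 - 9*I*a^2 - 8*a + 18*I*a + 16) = a^4 - 6*a^3 + 5*I*a^3 + 8*a^2 - 16*I*a^2 - 22*a - 18*I*a - 16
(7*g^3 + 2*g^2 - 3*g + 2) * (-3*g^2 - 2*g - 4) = -21*g^5 - 20*g^4 - 23*g^3 - 8*g^2 + 8*g - 8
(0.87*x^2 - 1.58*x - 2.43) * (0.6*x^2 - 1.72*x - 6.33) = 0.522*x^4 - 2.4444*x^3 - 4.2475*x^2 + 14.181*x + 15.3819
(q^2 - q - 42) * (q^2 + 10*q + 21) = q^4 + 9*q^3 - 31*q^2 - 441*q - 882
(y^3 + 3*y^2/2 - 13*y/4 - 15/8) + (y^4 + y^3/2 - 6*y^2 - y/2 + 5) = y^4 + 3*y^3/2 - 9*y^2/2 - 15*y/4 + 25/8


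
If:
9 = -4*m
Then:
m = -9/4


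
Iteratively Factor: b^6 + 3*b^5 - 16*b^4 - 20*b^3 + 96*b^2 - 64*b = (b + 4)*(b^5 - b^4 - 12*b^3 + 28*b^2 - 16*b) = b*(b + 4)*(b^4 - b^3 - 12*b^2 + 28*b - 16) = b*(b + 4)^2*(b^3 - 5*b^2 + 8*b - 4) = b*(b - 1)*(b + 4)^2*(b^2 - 4*b + 4) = b*(b - 2)*(b - 1)*(b + 4)^2*(b - 2)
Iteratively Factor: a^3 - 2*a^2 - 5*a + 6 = (a + 2)*(a^2 - 4*a + 3) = (a - 3)*(a + 2)*(a - 1)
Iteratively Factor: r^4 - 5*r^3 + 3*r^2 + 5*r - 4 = (r - 1)*(r^3 - 4*r^2 - r + 4) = (r - 1)*(r + 1)*(r^2 - 5*r + 4) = (r - 4)*(r - 1)*(r + 1)*(r - 1)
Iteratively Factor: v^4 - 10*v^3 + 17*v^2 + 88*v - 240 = (v - 5)*(v^3 - 5*v^2 - 8*v + 48) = (v - 5)*(v - 4)*(v^2 - v - 12) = (v - 5)*(v - 4)*(v + 3)*(v - 4)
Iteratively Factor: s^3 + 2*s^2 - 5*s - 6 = (s - 2)*(s^2 + 4*s + 3) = (s - 2)*(s + 3)*(s + 1)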